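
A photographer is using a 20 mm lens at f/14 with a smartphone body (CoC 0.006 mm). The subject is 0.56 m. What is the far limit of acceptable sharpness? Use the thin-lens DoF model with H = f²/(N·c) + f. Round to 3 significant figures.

0.632 m

Hyperfocal distance H = f²/(N·c) + f = 20²/(14 × 0.006) + 20 = 400/0.084 + 20 ≈ 4781.9 mm ≈ 4.782 m.
Far limit Df = s·(H − f)/(H − s) = 560 × (4781.9 − 20) / (4781.9 − 560) = 560 × 4761.9 / 4221.9 ≈ 631.63 mm ≈ 0.632 m.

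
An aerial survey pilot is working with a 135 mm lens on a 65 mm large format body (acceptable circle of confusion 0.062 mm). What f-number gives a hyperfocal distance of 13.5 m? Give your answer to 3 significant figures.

f/22

Rearrange H = f²/(N·c) + f for N: N = f² / ((H − f)·c).
N = 135² / ((13500 − 135) × 0.062) = 18225 / 828.6 ≈ 22.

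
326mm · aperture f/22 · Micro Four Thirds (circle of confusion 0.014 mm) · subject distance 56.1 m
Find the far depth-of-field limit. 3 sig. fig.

Hyperfocal distance H = f²/(N·c) + f = 326²/(22 × 0.014) + 326 = 106276/0.308 + 326 ≈ 345377.9 mm ≈ 345.4 m.
Far limit Df = s·(H − f)/(H − s) = 56100 × (345377.9 − 326) / (345377.9 − 56100) = 56100 × 345051.9 / 289277.9 ≈ 66916 mm ≈ 66.9 m.

66.9 m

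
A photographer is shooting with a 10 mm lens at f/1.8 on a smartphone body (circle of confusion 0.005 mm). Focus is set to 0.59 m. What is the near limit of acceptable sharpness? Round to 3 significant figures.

0.561 m

Hyperfocal distance H = f²/(N·c) + f = 10²/(1.8 × 0.005) + 10 = 100/0.009 + 10 ≈ 11121.1 mm ≈ 11.12 m.
Near limit Dn = s·(H − f)/(H + s − 2f) = 590 × (11121.1 − 10) / (11121.1 + 590 − 2 × 10) = 590 × 11111.1 / 11691.1 ≈ 560.73 mm ≈ 0.561 m.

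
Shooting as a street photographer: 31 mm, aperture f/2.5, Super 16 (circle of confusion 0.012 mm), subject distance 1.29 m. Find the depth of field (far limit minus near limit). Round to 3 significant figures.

Hyperfocal distance H = f²/(N·c) + f = 31²/(2.5 × 0.012) + 31 = 961/0.03 + 31 ≈ 32064.3 mm ≈ 32.06 m.
Near limit Dn = s·(H − f)/(H + s − 2f) = 1290 × (32064.3 − 31) / (32064.3 + 1290 − 2 × 31) = 1290 × 32033.3 / 33292.3 ≈ 1241.22 mm.
Far limit Df = s·(H − f)/(H − s) = 1290 × (32064.3 − 31) / (32064.3 − 1290) = 1290 × 32033.3 / 30774.3 ≈ 1342.77 mm.
Depth of field = Df − Dn = 1342.77 − 1241.22 ≈ 101.55 mm.

102 mm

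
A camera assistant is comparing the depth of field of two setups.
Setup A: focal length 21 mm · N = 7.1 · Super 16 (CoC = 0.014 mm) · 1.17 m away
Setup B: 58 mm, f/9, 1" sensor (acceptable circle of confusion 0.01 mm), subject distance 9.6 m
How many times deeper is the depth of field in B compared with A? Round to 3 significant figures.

8.07

Setup A: H = 21²/(7.1×0.014) + 21 ≈ 4457.6 mm; DoF = Df − Dn = 1578.91 − 929.32 ≈ 649.59 mm.
Setup B: H = 58²/(9×0.01) + 58 ≈ 37435.8 mm; DoF = Df − Dn = 12890.8 − 7647.7 ≈ 5243.1 mm.
Ratio = 5243.1 / 649.59 ≈ 8.07.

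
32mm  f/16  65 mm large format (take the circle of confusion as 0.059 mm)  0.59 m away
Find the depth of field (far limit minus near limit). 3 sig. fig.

Hyperfocal distance H = f²/(N·c) + f = 32²/(16 × 0.059) + 32 = 1024/0.944 + 32 ≈ 1116.7 mm ≈ 1.117 m.
Near limit Dn = s·(H − f)/(H + s − 2f) = 590 × (1116.7 − 32) / (1116.7 + 590 − 2 × 32) = 590 × 1084.7 / 1642.7 ≈ 389.59 mm.
Far limit Df = s·(H − f)/(H − s) = 590 × (1116.7 − 32) / (1116.7 − 590) = 590 × 1084.7 / 526.7 ≈ 1215.01 mm.
Depth of field = Df − Dn = 1215.01 − 389.59 ≈ 825.42 mm ≈ 0.825 m.

0.825 m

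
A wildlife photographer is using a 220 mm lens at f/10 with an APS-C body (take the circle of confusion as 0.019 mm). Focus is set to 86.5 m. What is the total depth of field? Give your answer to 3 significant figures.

66.2 m

Hyperfocal distance H = f²/(N·c) + f = 220²/(10 × 0.019) + 220 = 48400/0.19 + 220 ≈ 254956.8 mm ≈ 255.0 m.
Near limit Dn = s·(H − f)/(H + s − 2f) = 86500 × (254956.8 − 220) / (254956.8 + 86500 − 2 × 220) = 86500 × 254736.8 / 341016.8 ≈ 64615 mm.
Far limit Df = s·(H − f)/(H − s) = 86500 × (254956.8 − 220) / (254956.8 − 86500) = 86500 × 254736.8 / 168456.8 ≈ 130803 mm.
Depth of field = Df − Dn = 130803 − 64615 ≈ 66188 mm ≈ 66.2 m.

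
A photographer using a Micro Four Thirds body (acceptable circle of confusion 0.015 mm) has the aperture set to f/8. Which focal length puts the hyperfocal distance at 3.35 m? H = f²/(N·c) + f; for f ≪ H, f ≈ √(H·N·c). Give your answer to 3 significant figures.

From H = f²/(N·c) + f, with f ≪ H: f ≈ √(H·N·c) = √(3350 × 8 × 0.015) = √402.00 ≈ 20.05 mm.
Exact: f² + N·c·f − N·c·H = 0 ⇒ f = (−N·c + √((N·c)² + 4·N·c·H))/2 = (−0.12 + √1608.0)/2 ≈ 19.990 mm ≈ 20.0 mm.

20.0 mm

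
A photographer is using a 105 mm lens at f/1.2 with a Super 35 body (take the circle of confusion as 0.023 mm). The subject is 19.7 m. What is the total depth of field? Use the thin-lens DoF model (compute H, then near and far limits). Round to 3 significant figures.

Hyperfocal distance H = f²/(N·c) + f = 105²/(1.2 × 0.023) + 105 = 11025/0.0276 + 105 ≈ 399561.5 mm ≈ 399.6 m.
Near limit Dn = s·(H − f)/(H + s − 2f) = 19700 × (399561.5 − 105) / (399561.5 + 19700 − 2 × 105) = 19700 × 399456.5 / 419051.5 ≈ 18778.8 mm.
Far limit Df = s·(H − f)/(H − s) = 19700 × (399561.5 − 105) / (399561.5 − 19700) = 19700 × 399456.5 / 379861.5 ≈ 20716.2 mm.
Depth of field = Df − Dn = 20716.2 − 18778.8 ≈ 1937.4 mm ≈ 1.94 m.

1.94 m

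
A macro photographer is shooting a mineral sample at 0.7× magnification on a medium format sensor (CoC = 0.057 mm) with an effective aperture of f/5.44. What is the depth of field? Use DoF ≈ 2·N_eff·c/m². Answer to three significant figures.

1.27 mm

At magnification m, DoF ≈ 2·N_eff·c/m² = 2 × 5.44 × 0.057 / 0.7² = 0.6202 / 0.49 ≈ 1.27 mm.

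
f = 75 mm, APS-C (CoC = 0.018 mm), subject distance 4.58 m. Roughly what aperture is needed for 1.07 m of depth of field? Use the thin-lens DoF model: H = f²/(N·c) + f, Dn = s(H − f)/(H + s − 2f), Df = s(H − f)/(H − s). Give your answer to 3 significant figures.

Write h = H − f = f²/(N·c). The thin-lens limits are Dn = s·h/(h + (s−f)) and Df = s·h/(h − (s−f)), so DoF = Df − Dn = 2·s·(s−f)·h / (h² − (s−f)²).
That is a quadratic in h: DoF·h² − 2·s·(s−f)·h − DoF·(s−f)² = 0 ⇒ h = (s−f)·(s + √(s² + DoF²)) / DoF = 4505 × (4580 + √(4580² + 1070²)) / 1070 = 4505 × (4580 + 4703.33) / 1070 ≈ 39085 mm.
Then N = f²/(c·h) = 75² / (0.018 × 39085) = 5625 / 703.54 ≈ 8.

f/8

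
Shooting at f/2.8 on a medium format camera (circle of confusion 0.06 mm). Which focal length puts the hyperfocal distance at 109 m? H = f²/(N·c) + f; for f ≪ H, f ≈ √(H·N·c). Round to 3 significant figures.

135 mm

From H = f²/(N·c) + f, with f ≪ H: f ≈ √(H·N·c) = √(109000 × 2.8 × 0.06) = √18312 ≈ 135.3 mm.
The +f correction barely moves this — solving exactly, f² + N·c·f − N·c·H = 0 ⇒ f = (−N·c + √((N·c)² + 4·N·c·H))/2 = (−0.168 + √73248)/2 ≈ 135.24 mm, so f ≈ 135 mm.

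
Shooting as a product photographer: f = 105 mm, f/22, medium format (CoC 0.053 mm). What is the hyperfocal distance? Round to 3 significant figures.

Hyperfocal distance H = f²/(N·c) + f = 105²/(22 × 0.053) + 105 = 11025/1.166 + 105 ≈ 9560.4 mm ≈ 9.56 m.

9.56 m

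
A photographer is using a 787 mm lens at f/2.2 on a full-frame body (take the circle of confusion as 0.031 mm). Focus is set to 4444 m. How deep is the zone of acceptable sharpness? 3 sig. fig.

5720 m

Hyperfocal distance H = f²/(N·c) + f = 787²/(2.2 × 0.031) + 787 = 619369/0.0682 + 787 ≈ 9082443.9 mm ≈ 9082 m.
Near limit Dn = s·(H − f)/(H + s − 2f) = 4444000 × (9082443.9 − 787) / (9082443.9 + 4444000 − 2 × 787) = 4444000 × 9081656.9 / 13524869.9 ≈ 2984050 mm.
Far limit Df = s·(H − f)/(H − s) = 4444000 × (9082443.9 − 787) / (9082443.9 − 4444000) = 4444000 × 9081656.9 / 4638443.9 ≈ 8700953 mm.
Depth of field = Df − Dn = 8700953 − 2984050 ≈ 5716903 mm ≈ 5720 m.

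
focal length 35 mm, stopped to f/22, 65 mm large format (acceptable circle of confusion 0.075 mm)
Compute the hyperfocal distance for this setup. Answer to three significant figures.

Hyperfocal distance H = f²/(N·c) + f = 35²/(22 × 0.075) + 35 = 1225/1.65 + 35 ≈ 777.4 mm ≈ 0.777 m.

0.777 m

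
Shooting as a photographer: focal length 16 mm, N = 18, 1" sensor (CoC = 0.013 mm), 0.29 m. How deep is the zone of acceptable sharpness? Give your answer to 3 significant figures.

155 mm

Hyperfocal distance H = f²/(N·c) + f = 16²/(18 × 0.013) + 16 = 256/0.234 + 16 ≈ 1110.0 mm ≈ 1.110 m.
Near limit Dn = s·(H − f)/(H + s − 2f) = 290 × (1110.0 − 16) / (1110.0 + 290 − 2 × 16) = 290 × 1094.0 / 1368.0 ≈ 231.92 mm.
Far limit Df = s·(H − f)/(H − s) = 290 × (1110.0 − 16) / (1110.0 − 290) = 290 × 1094.0 / 820.0 ≈ 386.90 mm.
Depth of field = Df − Dn = 386.90 − 231.92 ≈ 154.98 mm.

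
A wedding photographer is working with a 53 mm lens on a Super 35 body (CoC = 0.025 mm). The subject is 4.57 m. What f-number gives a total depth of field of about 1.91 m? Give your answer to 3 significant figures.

Write h = H − f = f²/(N·c). The thin-lens limits are Dn = s·h/(h + (s−f)) and Df = s·h/(h − (s−f)), so DoF = Df − Dn = 2·s·(s−f)·h / (h² − (s−f)²).
That is a quadratic in h: DoF·h² − 2·s·(s−f)·h − DoF·(s−f)² = 0 ⇒ h = (s−f)·(s + √(s² + DoF²)) / DoF = 4517 × (4570 + √(4570² + 1910²)) / 1910 = 4517 × (4570 + 4953.08) / 1910 ≈ 22521 mm.
Then N = f²/(c·h) = 53² / (0.025 × 22521) = 2809 / 563.03 ≈ 4.99.

f/4.99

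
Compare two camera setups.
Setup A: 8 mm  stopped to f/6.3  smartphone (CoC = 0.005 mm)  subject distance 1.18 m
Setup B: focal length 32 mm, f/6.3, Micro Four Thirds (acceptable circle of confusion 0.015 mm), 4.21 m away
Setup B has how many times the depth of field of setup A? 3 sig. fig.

Setup A: H = 8²/(6.3×0.005) + 8 ≈ 2039.7 mm; DoF = Df − Dn = 2788.6 − 748.3 ≈ 2040.3 mm.
Setup B: H = 32²/(6.3×0.015) + 32 ≈ 10868.0 mm; DoF = Df − Dn = 6851.8 − 3038.5 ≈ 3813.3 mm.
Ratio = 3813.3 / 2040.3 ≈ 1.87.

1.87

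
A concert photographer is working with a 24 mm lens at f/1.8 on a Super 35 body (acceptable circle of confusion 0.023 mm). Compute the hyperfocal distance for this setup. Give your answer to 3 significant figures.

13.9 m

Hyperfocal distance H = f²/(N·c) + f = 24²/(1.8 × 0.023) + 24 = 576/0.0414 + 24 ≈ 13937.0 mm ≈ 13.9 m.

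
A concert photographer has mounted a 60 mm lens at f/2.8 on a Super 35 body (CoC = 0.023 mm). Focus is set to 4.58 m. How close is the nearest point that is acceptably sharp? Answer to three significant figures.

4.24 m

Hyperfocal distance H = f²/(N·c) + f = 60²/(2.8 × 0.023) + 60 = 3600/0.0644 + 60 ≈ 55960.6 mm ≈ 55.96 m.
Near limit Dn = s·(H − f)/(H + s − 2f) = 4580 × (55960.6 − 60) / (55960.6 + 4580 − 2 × 60) = 4580 × 55900.6 / 60420.6 ≈ 4237.4 mm ≈ 4.24 m.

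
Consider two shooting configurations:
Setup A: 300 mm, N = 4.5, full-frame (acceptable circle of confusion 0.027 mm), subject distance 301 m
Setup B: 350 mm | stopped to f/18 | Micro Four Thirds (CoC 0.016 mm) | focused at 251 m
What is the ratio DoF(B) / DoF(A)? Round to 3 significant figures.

Setup A: H = 300²/(4.5×0.027) + 300 ≈ 741040.7 mm; DoF = Df − Dn = 506687 − 214091 ≈ 292596 mm.
Setup B: H = 350²/(18×0.016) + 350 ≈ 425697.2 mm; DoF = Df − Dn = 611127 − 157933 ≈ 453194 mm.
Ratio = 453194 / 292596 ≈ 1.55.

1.55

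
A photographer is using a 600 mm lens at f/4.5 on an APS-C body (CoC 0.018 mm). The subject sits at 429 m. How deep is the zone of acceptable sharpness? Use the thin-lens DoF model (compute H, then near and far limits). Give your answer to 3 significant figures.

83.5 m

Hyperfocal distance H = f²/(N·c) + f = 600²/(4.5 × 0.018) + 600 = 360000/0.081 + 600 ≈ 4445044.4 mm ≈ 4445 m.
Near limit Dn = s·(H − f)/(H + s − 2f) = 429000 × (4445044.4 − 600) / (4445044.4 + 429000 − 2 × 600) = 429000 × 4444444.4 / 4872844.4 ≈ 391284 mm.
Far limit Df = s·(H − f)/(H − s) = 429000 × (4445044.4 − 600) / (4445044.4 − 429000) = 429000 × 4444444.4 / 4016044.4 ≈ 474762 mm.
Depth of field = Df − Dn = 474762 − 391284 ≈ 83478 mm ≈ 83.5 m.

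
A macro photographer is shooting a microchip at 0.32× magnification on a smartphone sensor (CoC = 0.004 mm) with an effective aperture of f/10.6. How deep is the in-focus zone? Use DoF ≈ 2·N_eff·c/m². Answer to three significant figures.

0.828 mm

At magnification m, DoF ≈ 2·N_eff·c/m² = 2 × 10.6 × 0.004 / 0.32² = 0.0848 / 0.1024 ≈ 0.828 mm.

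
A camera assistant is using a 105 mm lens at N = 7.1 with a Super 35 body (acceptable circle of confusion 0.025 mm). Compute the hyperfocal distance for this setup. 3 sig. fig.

Hyperfocal distance H = f²/(N·c) + f = 105²/(7.1 × 0.025) + 105 = 11025/0.1775 + 105 ≈ 62217.7 mm ≈ 62.2 m.

62.2 m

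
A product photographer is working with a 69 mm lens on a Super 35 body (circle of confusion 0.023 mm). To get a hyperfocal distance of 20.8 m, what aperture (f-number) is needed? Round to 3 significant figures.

Rearrange H = f²/(N·c) + f for N: N = f² / ((H − f)·c).
N = 69² / ((20800 − 69) × 0.023) = 4761 / 476.8 ≈ 9.99.

f/9.99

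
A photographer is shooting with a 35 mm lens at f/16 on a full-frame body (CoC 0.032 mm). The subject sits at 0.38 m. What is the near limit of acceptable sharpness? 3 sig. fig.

332 mm

Hyperfocal distance H = f²/(N·c) + f = 35²/(16 × 0.032) + 35 = 1225/0.512 + 35 ≈ 2427.6 mm ≈ 2.428 m.
Near limit Dn = s·(H − f)/(H + s − 2f) = 380 × (2427.6 − 35) / (2427.6 + 380 − 2 × 35) = 380 × 2392.6 / 2737.6 ≈ 332.11 mm.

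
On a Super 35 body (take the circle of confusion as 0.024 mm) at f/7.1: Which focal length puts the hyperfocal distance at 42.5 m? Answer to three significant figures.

85.0 mm

From H = f²/(N·c) + f, with f ≪ H: f ≈ √(H·N·c) = √(42500 × 7.1 × 0.024) = √7242.0 ≈ 85.10 mm.
Exact: f² + N·c·f − N·c·H = 0 ⇒ f = (−N·c + √((N·c)² + 4·N·c·H))/2 = (−0.1704 + √28968)/2 ≈ 85.015 mm ≈ 85.0 mm.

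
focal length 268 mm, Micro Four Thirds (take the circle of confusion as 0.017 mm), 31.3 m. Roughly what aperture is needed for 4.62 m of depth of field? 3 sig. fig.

Write h = H − f = f²/(N·c). The thin-lens limits are Dn = s·h/(h + (s−f)) and Df = s·h/(h − (s−f)), so DoF = Df − Dn = 2·s·(s−f)·h / (h² − (s−f)²).
That is a quadratic in h: DoF·h² − 2·s·(s−f)·h − DoF·(s−f)² = 0 ⇒ h = (s−f)·(s + √(s² + DoF²)) / DoF = 31032 × (31300 + √(31300² + 4620²)) / 4620 = 31032 × (31300 + 31639.1) / 4620 ≈ 422755 mm.
Then N = f²/(c·h) = 268² / (0.017 × 422755) = 71824 / 7186.8 ≈ 9.99.

f/9.99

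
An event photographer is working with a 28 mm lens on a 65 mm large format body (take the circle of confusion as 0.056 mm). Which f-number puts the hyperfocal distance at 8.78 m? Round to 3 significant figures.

f/1.60

Rearrange H = f²/(N·c) + f for N: N = f² / ((H − f)·c).
N = 28² / ((8780 − 28) × 0.056) = 784 / 490.1 ≈ 1.60.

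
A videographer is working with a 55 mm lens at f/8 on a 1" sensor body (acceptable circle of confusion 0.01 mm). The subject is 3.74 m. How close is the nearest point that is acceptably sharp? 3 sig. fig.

3.41 m

Hyperfocal distance H = f²/(N·c) + f = 55²/(8 × 0.01) + 55 = 3025/0.08 + 55 ≈ 37867.5 mm ≈ 37.87 m.
Near limit Dn = s·(H − f)/(H + s − 2f) = 3740 × (37867.5 − 55) / (37867.5 + 3740 − 2 × 55) = 3740 × 37812.5 / 41497.5 ≈ 3407.9 mm ≈ 3.41 m.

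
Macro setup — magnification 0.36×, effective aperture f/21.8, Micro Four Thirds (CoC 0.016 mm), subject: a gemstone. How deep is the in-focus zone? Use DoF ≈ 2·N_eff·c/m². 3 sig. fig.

At magnification m, DoF ≈ 2·N_eff·c/m² = 2 × 21.8 × 0.016 / 0.36² = 0.6976 / 0.1296 ≈ 5.38 mm.

5.38 mm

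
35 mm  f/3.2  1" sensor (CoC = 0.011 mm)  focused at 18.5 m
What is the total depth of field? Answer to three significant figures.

Hyperfocal distance H = f²/(N·c) + f = 35²/(3.2 × 0.011) + 35 = 1225/0.0352 + 35 ≈ 34836.1 mm ≈ 34.84 m.
Near limit Dn = s·(H − f)/(H + s − 2f) = 18500 × (34836.1 − 35) / (34836.1 + 18500 − 2 × 35) = 18500 × 34801.1 / 53266.1 ≈ 12087 mm.
Far limit Df = s·(H − f)/(H − s) = 18500 × (34836.1 − 35) / (34836.1 − 18500) = 18500 × 34801.1 / 16336.1 ≈ 39411 mm.
Depth of field = Df − Dn = 39411 − 12087 ≈ 27324 mm ≈ 27.3 m.

27.3 m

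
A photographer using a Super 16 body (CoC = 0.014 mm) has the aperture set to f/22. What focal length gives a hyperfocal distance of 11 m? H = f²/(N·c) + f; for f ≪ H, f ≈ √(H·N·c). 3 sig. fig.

From H = f²/(N·c) + f, with f ≪ H: f ≈ √(H·N·c) = √(11000 × 22 × 0.014) = √3388.0 ≈ 58.21 mm.
Exact: f² + N·c·f − N·c·H = 0 ⇒ f = (−N·c + √((N·c)² + 4·N·c·H))/2 = (−0.308 + √13552)/2 ≈ 58.053 mm ≈ 58.1 mm.

58.1 mm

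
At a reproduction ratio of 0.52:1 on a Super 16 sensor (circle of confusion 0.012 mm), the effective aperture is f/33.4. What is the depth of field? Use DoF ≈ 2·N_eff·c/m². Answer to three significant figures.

2.96 mm

At magnification m, DoF ≈ 2·N_eff·c/m² = 2 × 33.4 × 0.012 / 0.52² = 0.8016 / 0.2704 ≈ 2.96 mm.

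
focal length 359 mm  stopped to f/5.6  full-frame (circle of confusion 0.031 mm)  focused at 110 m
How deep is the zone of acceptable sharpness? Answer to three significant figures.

Hyperfocal distance H = f²/(N·c) + f = 359²/(5.6 × 0.031) + 359 = 128881/0.1736 + 359 ≈ 742761.1 mm ≈ 742.8 m.
Near limit Dn = s·(H − f)/(H + s − 2f) = 110000 × (742761.1 − 359) / (742761.1 + 110000 − 2 × 359) = 110000 × 742402.1 / 852043.1 ≈ 95845 mm.
Far limit Df = s·(H − f)/(H − s) = 110000 × (742761.1 − 359) / (742761.1 − 110000) = 110000 × 742402.1 / 632761.1 ≈ 129060 mm.
Depth of field = Df − Dn = 129060 − 95845 ≈ 33215 mm ≈ 33.2 m.

33.2 m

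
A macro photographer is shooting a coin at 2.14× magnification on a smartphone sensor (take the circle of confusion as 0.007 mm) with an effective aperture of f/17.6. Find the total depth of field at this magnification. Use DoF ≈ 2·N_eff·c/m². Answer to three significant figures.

At magnification m, DoF ≈ 2·N_eff·c/m² = 2 × 17.6 × 0.007 / 2.14² = 0.2464 / 4.58 ≈ 0.0538 mm.

0.0538 mm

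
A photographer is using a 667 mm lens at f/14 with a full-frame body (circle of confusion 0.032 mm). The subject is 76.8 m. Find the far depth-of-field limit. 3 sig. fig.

83.2 m

Hyperfocal distance H = f²/(N·c) + f = 667²/(14 × 0.032) + 667 = 444889/0.448 + 667 ≈ 993722.8 mm ≈ 993.7 m.
Far limit Df = s·(H − f)/(H − s) = 76800 × (993722.8 − 667) / (993722.8 − 76800) = 76800 × 993055.8 / 916922.8 ≈ 83177 mm ≈ 83.2 m.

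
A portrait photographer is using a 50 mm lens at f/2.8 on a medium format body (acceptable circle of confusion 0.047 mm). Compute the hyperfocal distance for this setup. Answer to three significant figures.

19.0 m

Hyperfocal distance H = f²/(N·c) + f = 50²/(2.8 × 0.047) + 50 = 2500/0.1316 + 50 ≈ 19047.0 mm ≈ 19.0 m.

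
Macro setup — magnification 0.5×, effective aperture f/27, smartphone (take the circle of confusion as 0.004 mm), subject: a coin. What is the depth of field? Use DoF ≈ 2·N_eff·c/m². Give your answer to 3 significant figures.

At magnification m, DoF ≈ 2·N_eff·c/m² = 2 × 27 × 0.004 / 0.5² = 0.216 / 0.25 ≈ 0.864 mm.

0.864 mm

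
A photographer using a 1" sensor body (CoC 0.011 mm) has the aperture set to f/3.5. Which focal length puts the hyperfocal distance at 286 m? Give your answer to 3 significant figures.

105 mm

From H = f²/(N·c) + f, with f ≪ H: f ≈ √(H·N·c) = √(286000 × 3.5 × 0.011) = √11011 ≈ 104.9 mm.
The +f correction barely moves this — solving exactly, f² + N·c·f − N·c·H = 0 ⇒ f = (−N·c + √((N·c)² + 4·N·c·H))/2 = (−0.0385 + √44044)/2 ≈ 104.91 mm, so f ≈ 105 mm.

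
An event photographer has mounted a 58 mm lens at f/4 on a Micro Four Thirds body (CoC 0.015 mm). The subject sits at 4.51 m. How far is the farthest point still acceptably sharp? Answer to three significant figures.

Hyperfocal distance H = f²/(N·c) + f = 58²/(4 × 0.015) + 58 = 3364/0.06 + 58 ≈ 56124.7 mm ≈ 56.12 m.
Far limit Df = s·(H − f)/(H − s) = 4510 × (56124.7 − 58) / (56124.7 − 4510) = 4510 × 56066.7 / 51614.7 ≈ 4899.0 mm ≈ 4.90 m.

4.90 m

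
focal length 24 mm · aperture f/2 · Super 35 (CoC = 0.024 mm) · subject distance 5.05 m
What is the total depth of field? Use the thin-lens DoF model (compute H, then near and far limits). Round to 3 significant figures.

5.13 m

Hyperfocal distance H = f²/(N·c) + f = 24²/(2 × 0.024) + 24 = 576/0.048 + 24 ≈ 12024.0 mm ≈ 12.02 m.
Near limit Dn = s·(H − f)/(H + s − 2f) = 5050 × (12024.0 − 24) / (12024.0 + 5050 − 2 × 24) = 5050 × 12000.0 / 17026.0 ≈ 3559.3 mm.
Far limit Df = s·(H − f)/(H − s) = 5050 × (12024.0 − 24) / (12024.0 − 5050) = 5050 × 12000.0 / 6974.0 ≈ 8689.4 mm.
Depth of field = Df − Dn = 8689.4 − 3559.3 ≈ 5130.1 mm ≈ 5.13 m.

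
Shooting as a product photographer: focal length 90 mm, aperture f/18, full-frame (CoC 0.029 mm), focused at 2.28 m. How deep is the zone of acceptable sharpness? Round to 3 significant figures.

Hyperfocal distance H = f²/(N·c) + f = 90²/(18 × 0.029) + 90 = 8100/0.522 + 90 ≈ 15607.2 mm ≈ 15.61 m.
Near limit Dn = s·(H − f)/(H + s − 2f) = 2280 × (15607.2 − 90) / (15607.2 + 2280 − 2 × 90) = 2280 × 15517.2 / 17707.2 ≈ 1998.01 mm.
Far limit Df = s·(H − f)/(H − s) = 2280 × (15607.2 − 90) / (15607.2 − 2280) = 2280 × 15517.2 / 13327.2 ≈ 2654.66 mm.
Depth of field = Df − Dn = 2654.66 − 1998.01 ≈ 656.65 mm ≈ 0.657 m.

0.657 m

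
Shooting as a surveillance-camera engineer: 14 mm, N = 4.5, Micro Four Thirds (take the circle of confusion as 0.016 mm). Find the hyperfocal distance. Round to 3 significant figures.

Hyperfocal distance H = f²/(N·c) + f = 14²/(4.5 × 0.016) + 14 = 196/0.072 + 14 ≈ 2736.2 mm ≈ 2.74 m.

2.74 m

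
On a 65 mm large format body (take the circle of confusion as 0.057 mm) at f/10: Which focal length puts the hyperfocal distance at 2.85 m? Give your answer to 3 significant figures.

From H = f²/(N·c) + f, with f ≪ H: f ≈ √(H·N·c) = √(2850 × 10 × 0.057) = √1624.5 ≈ 40.31 mm.
Exact: f² + N·c·f − N·c·H = 0 ⇒ f = (−N·c + √((N·c)² + 4·N·c·H))/2 = (−0.57 + √6498.3)/2 ≈ 40.021 mm ≈ 40.0 mm.

40.0 mm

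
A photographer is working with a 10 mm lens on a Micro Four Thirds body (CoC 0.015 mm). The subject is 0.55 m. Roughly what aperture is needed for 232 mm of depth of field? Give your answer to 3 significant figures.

f/2.50

Write h = H − f = f²/(N·c). The thin-lens limits are Dn = s·h/(h + (s−f)) and Df = s·h/(h − (s−f)), so DoF = Df − Dn = 2·s·(s−f)·h / (h² − (s−f)²).
That is a quadratic in h: DoF·h² − 2·s·(s−f)·h − DoF·(s−f)² = 0 ⇒ h = (s−f)·(s + √(s² + DoF²)) / DoF = 540 × (550 + √(550² + 232²)) / 232 = 540 × (550 + 596.929) / 232 ≈ 2669.6 mm.
Then N = f²/(c·h) = 10² / (0.015 × 2669.6) = 100 / 40.044 ≈ 2.50.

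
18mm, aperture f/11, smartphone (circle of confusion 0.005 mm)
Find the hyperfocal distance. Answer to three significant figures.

Hyperfocal distance H = f²/(N·c) + f = 18²/(11 × 0.005) + 18 = 324/0.055 + 18 ≈ 5908.9 mm ≈ 5.91 m.

5.91 m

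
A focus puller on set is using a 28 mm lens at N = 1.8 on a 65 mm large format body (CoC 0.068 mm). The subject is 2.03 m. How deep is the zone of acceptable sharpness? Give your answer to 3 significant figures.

1.41 m

Hyperfocal distance H = f²/(N·c) + f = 28²/(1.8 × 0.068) + 28 = 784/0.1224 + 28 ≈ 6433.2 mm ≈ 6.433 m.
Near limit Dn = s·(H − f)/(H + s − 2f) = 2030 × (6433.2 − 28) / (6433.2 + 2030 − 2 × 28) = 2030 × 6405.2 / 8407.2 ≈ 1546.6 mm.
Far limit Df = s·(H − f)/(H − s) = 2030 × (6433.2 − 28) / (6433.2 − 2030) = 2030 × 6405.2 / 4403.2 ≈ 2953.0 mm.
Depth of field = Df − Dn = 2953.0 − 1546.6 ≈ 1406.4 mm ≈ 1.41 m.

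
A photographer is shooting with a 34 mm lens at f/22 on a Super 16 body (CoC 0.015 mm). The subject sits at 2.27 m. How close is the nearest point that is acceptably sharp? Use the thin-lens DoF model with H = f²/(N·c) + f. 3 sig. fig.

Hyperfocal distance H = f²/(N·c) + f = 34²/(22 × 0.015) + 34 = 1156/0.33 + 34 ≈ 3537.0 mm ≈ 3.537 m.
Near limit Dn = s·(H − f)/(H + s − 2f) = 2270 × (3537.0 − 34) / (3537.0 + 2270 − 2 × 34) = 2270 × 3503.0 / 5739.0 ≈ 1385.6 mm ≈ 1.39 m.

1.39 m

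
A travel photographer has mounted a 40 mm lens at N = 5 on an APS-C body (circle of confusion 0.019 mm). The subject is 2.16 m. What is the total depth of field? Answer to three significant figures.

0.553 m

Hyperfocal distance H = f²/(N·c) + f = 40²/(5 × 0.019) + 40 = 1600/0.095 + 40 ≈ 16882.1 mm ≈ 16.88 m.
Near limit Dn = s·(H − f)/(H + s − 2f) = 2160 × (16882.1 − 40) / (16882.1 + 2160 − 2 × 40) = 2160 × 16842.1 / 18962.1 ≈ 1918.51 mm.
Far limit Df = s·(H − f)/(H − s) = 2160 × (16882.1 − 40) / (16882.1 − 2160) = 2160 × 16842.1 / 14722.1 ≈ 2471.04 mm.
Depth of field = Df − Dn = 2471.04 − 1918.51 ≈ 552.53 mm ≈ 0.553 m.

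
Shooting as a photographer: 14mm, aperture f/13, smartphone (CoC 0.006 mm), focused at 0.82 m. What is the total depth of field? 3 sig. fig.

0.586 m

Hyperfocal distance H = f²/(N·c) + f = 14²/(13 × 0.006) + 14 = 196/0.078 + 14 ≈ 2526.8 mm ≈ 2.527 m.
Near limit Dn = s·(H − f)/(H + s − 2f) = 820 × (2526.8 − 14) / (2526.8 + 820 − 2 × 14) = 820 × 2512.8 / 3318.8 ≈ 620.86 mm.
Far limit Df = s·(H − f)/(H − s) = 820 × (2526.8 − 14) / (2526.8 − 820) = 820 × 2512.8 / 1706.8 ≈ 1207.22 mm.
Depth of field = Df − Dn = 1207.22 − 620.86 ≈ 586.36 mm ≈ 0.586 m.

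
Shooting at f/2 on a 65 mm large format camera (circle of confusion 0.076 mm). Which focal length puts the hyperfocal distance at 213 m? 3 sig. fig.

180 mm

From H = f²/(N·c) + f, with f ≪ H: f ≈ √(H·N·c) = √(213000 × 2 × 0.076) = √32376 ≈ 179.9 mm.
The +f correction barely moves this — solving exactly, f² + N·c·f − N·c·H = 0 ⇒ f = (−N·c + √((N·c)² + 4·N·c·H))/2 = (−0.152 + √129504)/2 ≈ 179.86 mm, so f ≈ 180 mm.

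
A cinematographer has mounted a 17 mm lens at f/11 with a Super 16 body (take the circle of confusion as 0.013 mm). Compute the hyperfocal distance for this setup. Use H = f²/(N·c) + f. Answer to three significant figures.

Hyperfocal distance H = f²/(N·c) + f = 17²/(11 × 0.013) + 17 = 289/0.143 + 17 ≈ 2038.0 mm ≈ 2.04 m.

2.04 m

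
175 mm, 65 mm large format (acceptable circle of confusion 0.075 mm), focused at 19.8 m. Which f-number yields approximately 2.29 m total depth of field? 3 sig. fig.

f/1.20

Write h = H − f = f²/(N·c). The thin-lens limits are Dn = s·h/(h + (s−f)) and Df = s·h/(h − (s−f)), so DoF = Df − Dn = 2·s·(s−f)·h / (h² − (s−f)²).
That is a quadratic in h: DoF·h² − 2·s·(s−f)·h − DoF·(s−f)² = 0 ⇒ h = (s−f)·(s + √(s² + DoF²)) / DoF = 19625 × (19800 + √(19800² + 2290²)) / 2290 = 19625 × (19800 + 19932.0) / 2290 ≈ 340498 mm.
Then N = f²/(c·h) = 175² / (0.075 × 340498) = 30625 / 25537 ≈ 1.20.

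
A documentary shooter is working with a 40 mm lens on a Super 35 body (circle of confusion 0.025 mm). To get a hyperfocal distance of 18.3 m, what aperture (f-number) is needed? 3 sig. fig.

f/3.50

Rearrange H = f²/(N·c) + f for N: N = f² / ((H − f)·c).
N = 40² / ((18300 − 40) × 0.025) = 1600 / 456.5 ≈ 3.50.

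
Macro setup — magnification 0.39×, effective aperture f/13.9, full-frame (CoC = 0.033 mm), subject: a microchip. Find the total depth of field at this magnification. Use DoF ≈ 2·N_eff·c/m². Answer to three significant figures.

6.03 mm

At magnification m, DoF ≈ 2·N_eff·c/m² = 2 × 13.9 × 0.033 / 0.39² = 0.9174 / 0.1521 ≈ 6.03 mm.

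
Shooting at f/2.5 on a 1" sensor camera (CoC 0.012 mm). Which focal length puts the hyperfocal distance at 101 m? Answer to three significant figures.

55.0 mm

From H = f²/(N·c) + f, with f ≪ H: f ≈ √(H·N·c) = √(101000 × 2.5 × 0.012) = √3030.0 ≈ 55.05 mm.
Exact: f² + N·c·f − N·c·H = 0 ⇒ f = (−N·c + √((N·c)² + 4·N·c·H))/2 = (−0.03 + √12120)/2 ≈ 55.030 mm ≈ 55.0 mm.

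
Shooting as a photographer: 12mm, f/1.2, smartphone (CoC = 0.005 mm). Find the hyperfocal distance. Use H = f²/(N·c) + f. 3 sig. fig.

24.0 m

Hyperfocal distance H = f²/(N·c) + f = 12²/(1.2 × 0.005) + 12 = 144/0.006 + 12 ≈ 24012.0 mm ≈ 24.0 m.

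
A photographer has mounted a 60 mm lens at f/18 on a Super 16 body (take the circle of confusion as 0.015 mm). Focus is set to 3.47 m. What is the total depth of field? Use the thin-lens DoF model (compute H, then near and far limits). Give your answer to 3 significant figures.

1.90 m

Hyperfocal distance H = f²/(N·c) + f = 60²/(18 × 0.015) + 60 = 3600/0.27 + 60 ≈ 13393.3 mm ≈ 13.39 m.
Near limit Dn = s·(H − f)/(H + s − 2f) = 3470 × (13393.3 − 60) / (13393.3 + 3470 − 2 × 60) = 3470 × 13333.3 / 16743.3 ≈ 2763.3 mm.
Far limit Df = s·(H − f)/(H − s) = 3470 × (13393.3 − 60) / (13393.3 − 3470) = 3470 × 13333.3 / 9923.3 ≈ 4662.4 mm.
Depth of field = Df − Dn = 4662.4 − 2763.3 ≈ 1899.1 mm ≈ 1.90 m.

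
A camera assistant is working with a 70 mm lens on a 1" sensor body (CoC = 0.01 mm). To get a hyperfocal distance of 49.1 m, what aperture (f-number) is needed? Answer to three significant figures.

Rearrange H = f²/(N·c) + f for N: N = f² / ((H − f)·c).
N = 70² / ((49100 − 70) × 0.01) = 4900 / 490.3 ≈ 9.99.

f/9.99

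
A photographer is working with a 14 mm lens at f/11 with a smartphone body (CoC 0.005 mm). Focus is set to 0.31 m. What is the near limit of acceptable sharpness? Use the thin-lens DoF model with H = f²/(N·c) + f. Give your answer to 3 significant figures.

286 mm

Hyperfocal distance H = f²/(N·c) + f = 14²/(11 × 0.005) + 14 = 196/0.055 + 14 ≈ 3577.6 mm ≈ 3.578 m.
Near limit Dn = s·(H − f)/(H + s − 2f) = 310 × (3577.6 − 14) / (3577.6 + 310 − 2 × 14) = 310 × 3563.6 / 3859.6 ≈ 286.23 mm.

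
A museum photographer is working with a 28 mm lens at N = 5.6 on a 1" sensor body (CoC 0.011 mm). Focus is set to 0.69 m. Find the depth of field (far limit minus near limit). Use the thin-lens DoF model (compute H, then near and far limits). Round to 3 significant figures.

72.0 mm

Hyperfocal distance H = f²/(N·c) + f = 28²/(5.6 × 0.011) + 28 = 784/0.0616 + 28 ≈ 12755.3 mm ≈ 12.76 m.
Near limit Dn = s·(H − f)/(H + s − 2f) = 690 × (12755.3 − 28) / (12755.3 + 690 − 2 × 28) = 690 × 12727.3 / 13389.3 ≈ 655.885 mm.
Far limit Df = s·(H − f)/(H − s) = 690 × (12755.3 − 28) / (12755.3 − 690) = 690 × 12727.3 / 12065.3 ≈ 727.859 mm.
Depth of field = Df − Dn = 727.859 − 655.885 ≈ 71.974 mm.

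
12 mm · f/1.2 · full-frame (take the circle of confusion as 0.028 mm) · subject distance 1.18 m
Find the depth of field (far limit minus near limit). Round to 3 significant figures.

Hyperfocal distance H = f²/(N·c) + f = 12²/(1.2 × 0.028) + 12 = 144/0.0336 + 12 ≈ 4297.7 mm ≈ 4.298 m.
Near limit Dn = s·(H − f)/(H + s − 2f) = 1180 × (4297.7 − 12) / (4297.7 + 1180 − 2 × 12) = 1180 × 4285.7 / 5453.7 ≈ 927.28 mm.
Far limit Df = s·(H − f)/(H − s) = 1180 × (4297.7 − 12) / (4297.7 − 1180) = 1180 × 4285.7 / 3117.7 ≈ 1622.07 mm.
Depth of field = Df − Dn = 1622.07 − 927.28 ≈ 694.79 mm ≈ 0.695 m.

0.695 m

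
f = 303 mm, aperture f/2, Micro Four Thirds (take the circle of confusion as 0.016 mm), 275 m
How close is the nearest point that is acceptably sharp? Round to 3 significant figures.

251 m

Hyperfocal distance H = f²/(N·c) + f = 303²/(2 × 0.016) + 303 = 91809/0.032 + 303 ≈ 2869334.2 mm ≈ 2869 m.
Near limit Dn = s·(H − f)/(H + s − 2f) = 275000 × (2869334.2 − 303) / (2869334.2 + 275000 − 2 × 303) = 275000 × 2869031.2 / 3143728.2 ≈ 250971 mm ≈ 251 m.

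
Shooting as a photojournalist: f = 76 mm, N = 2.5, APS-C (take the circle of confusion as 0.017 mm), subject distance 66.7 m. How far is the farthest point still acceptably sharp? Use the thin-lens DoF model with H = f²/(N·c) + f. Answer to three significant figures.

Hyperfocal distance H = f²/(N·c) + f = 76²/(2.5 × 0.017) + 76 = 5776/0.0425 + 76 ≈ 135981.9 mm ≈ 136.0 m.
Far limit Df = s·(H − f)/(H − s) = 66700 × (135981.9 − 76) / (135981.9 − 66700) = 66700 × 135905.9 / 69281.9 ≈ 130841 mm ≈ 131 m.

131 m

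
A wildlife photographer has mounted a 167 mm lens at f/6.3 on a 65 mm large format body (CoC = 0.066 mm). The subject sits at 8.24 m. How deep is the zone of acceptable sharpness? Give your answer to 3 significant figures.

Hyperfocal distance H = f²/(N·c) + f = 167²/(6.3 × 0.066) + 167 = 27889/0.4158 + 167 ≈ 67240.1 mm ≈ 67.24 m.
Near limit Dn = s·(H − f)/(H + s − 2f) = 8240 × (67240.1 − 167) / (67240.1 + 8240 − 2 × 167) = 8240 × 67073.1 / 75146.1 ≈ 7354.8 mm.
Far limit Df = s·(H − f)/(H − s) = 8240 × (67240.1 − 167) / (67240.1 − 8240) = 8240 × 67073.1 / 59000.1 ≈ 9367.5 mm.
Depth of field = Df − Dn = 9367.5 − 7354.8 ≈ 2012.7 mm ≈ 2.01 m.

2.01 m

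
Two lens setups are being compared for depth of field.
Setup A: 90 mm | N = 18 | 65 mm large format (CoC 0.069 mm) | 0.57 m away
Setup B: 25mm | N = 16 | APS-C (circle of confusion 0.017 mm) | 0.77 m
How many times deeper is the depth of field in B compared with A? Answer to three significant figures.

6.61

Setup A: H = 90²/(18×0.069) + 90 ≈ 6611.7 mm; DoF = Df − Dn = 615.285 − 530.924 ≈ 84.361 mm.
Setup B: H = 25²/(16×0.017) + 25 ≈ 2322.8 mm; DoF = Df − Dn = 1139.43 − 581.47 ≈ 557.96 mm.
Ratio = 557.96 / 84.361 ≈ 6.61.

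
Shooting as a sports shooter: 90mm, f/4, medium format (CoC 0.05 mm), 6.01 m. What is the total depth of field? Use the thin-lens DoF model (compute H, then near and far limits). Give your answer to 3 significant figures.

Hyperfocal distance H = f²/(N·c) + f = 90²/(4 × 0.05) + 90 = 8100/0.2 + 90 ≈ 40590.0 mm ≈ 40.59 m.
Near limit Dn = s·(H − f)/(H + s − 2f) = 6010 × (40590.0 − 90) / (40590.0 + 6010 − 2 × 90) = 6010 × 40500.0 / 46420.0 ≈ 5243.5 mm.
Far limit Df = s·(H − f)/(H − s) = 6010 × (40590.0 − 90) / (40590.0 − 6010) = 6010 × 40500.0 / 34580.0 ≈ 7038.9 mm.
Depth of field = Df − Dn = 7038.9 − 5243.5 ≈ 1795.4 mm ≈ 1.80 m.

1.80 m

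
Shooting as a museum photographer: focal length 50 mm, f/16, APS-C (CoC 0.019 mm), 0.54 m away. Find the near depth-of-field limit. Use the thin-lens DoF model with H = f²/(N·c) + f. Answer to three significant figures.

0.510 m

Hyperfocal distance H = f²/(N·c) + f = 50²/(16 × 0.019) + 50 = 2500/0.304 + 50 ≈ 8273.7 mm ≈ 8.274 m.
Near limit Dn = s·(H − f)/(H + s − 2f) = 540 × (8273.7 − 50) / (8273.7 + 540 − 2 × 50) = 540 × 8223.7 / 8713.7 ≈ 509.63 mm ≈ 0.510 m.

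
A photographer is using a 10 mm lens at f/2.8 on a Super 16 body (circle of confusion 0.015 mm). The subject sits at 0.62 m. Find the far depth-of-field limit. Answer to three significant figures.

Hyperfocal distance H = f²/(N·c) + f = 10²/(2.8 × 0.015) + 10 = 100/0.042 + 10 ≈ 2391.0 mm ≈ 2.391 m.
Far limit Df = s·(H − f)/(H − s) = 620 × (2391.0 − 10) / (2391.0 − 620) = 620 × 2381.0 / 1771.0 ≈ 833.56 mm ≈ 0.834 m.

0.834 m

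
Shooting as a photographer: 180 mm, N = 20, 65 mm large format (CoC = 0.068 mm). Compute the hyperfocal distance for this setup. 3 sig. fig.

24.0 m

Hyperfocal distance H = f²/(N·c) + f = 180²/(20 × 0.068) + 180 = 32400/1.36 + 180 ≈ 24003.5 mm ≈ 24.0 m.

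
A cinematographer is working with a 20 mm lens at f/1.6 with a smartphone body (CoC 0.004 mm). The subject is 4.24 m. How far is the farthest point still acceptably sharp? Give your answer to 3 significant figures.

Hyperfocal distance H = f²/(N·c) + f = 20²/(1.6 × 0.004) + 20 = 400/0.0064 + 20 ≈ 62520.0 mm ≈ 62.52 m.
Far limit Df = s·(H − f)/(H − s) = 4240 × (62520.0 − 20) / (62520.0 − 4240) = 4240 × 62500.0 / 58280.0 ≈ 4547.0 mm ≈ 4.55 m.

4.55 m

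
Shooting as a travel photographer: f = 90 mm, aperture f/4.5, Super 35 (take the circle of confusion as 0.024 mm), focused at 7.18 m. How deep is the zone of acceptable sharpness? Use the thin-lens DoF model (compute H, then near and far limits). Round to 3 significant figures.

Hyperfocal distance H = f²/(N·c) + f = 90²/(4.5 × 0.024) + 90 = 8100/0.108 + 90 ≈ 75090.0 mm ≈ 75.09 m.
Near limit Dn = s·(H − f)/(H + s − 2f) = 7180 × (75090.0 − 90) / (75090.0 + 7180 − 2 × 90) = 7180 × 75000.0 / 82090.0 ≈ 6559.9 mm.
Far limit Df = s·(H − f)/(H − s) = 7180 × (75090.0 − 90) / (75090.0 − 7180) = 7180 × 75000.0 / 67910.0 ≈ 7929.6 mm.
Depth of field = Df − Dn = 7929.6 − 6559.9 ≈ 1369.7 mm ≈ 1.37 m.

1.37 m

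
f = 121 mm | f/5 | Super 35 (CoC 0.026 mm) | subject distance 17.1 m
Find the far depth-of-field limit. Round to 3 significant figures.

20.1 m

Hyperfocal distance H = f²/(N·c) + f = 121²/(5 × 0.026) + 121 = 14641/0.13 + 121 ≈ 112744.1 mm ≈ 112.7 m.
Far limit Df = s·(H − f)/(H − s) = 17100 × (112744.1 − 121) / (112744.1 − 17100) = 17100 × 112623.1 / 95644.1 ≈ 20136 mm ≈ 20.1 m.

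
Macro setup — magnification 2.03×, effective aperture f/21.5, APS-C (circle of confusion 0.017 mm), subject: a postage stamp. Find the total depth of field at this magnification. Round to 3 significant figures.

At magnification m, DoF ≈ 2·N_eff·c/m² = 2 × 21.5 × 0.017 / 2.03² = 0.731 / 4.121 ≈ 0.177 mm.

0.177 mm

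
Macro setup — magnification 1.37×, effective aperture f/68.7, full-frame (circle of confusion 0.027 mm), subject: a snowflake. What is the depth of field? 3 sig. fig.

At magnification m, DoF ≈ 2·N_eff·c/m² = 2 × 68.7 × 0.027 / 1.37² = 3.71 / 1.877 ≈ 1.98 mm.

1.98 mm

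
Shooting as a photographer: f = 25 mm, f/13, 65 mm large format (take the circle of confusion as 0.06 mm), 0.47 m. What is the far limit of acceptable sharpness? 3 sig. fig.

Hyperfocal distance H = f²/(N·c) + f = 25²/(13 × 0.06) + 25 = 625/0.78 + 25 ≈ 826.3 mm ≈ 0.826 m.
Far limit Df = s·(H − f)/(H − s) = 470 × (826.3 − 25) / (826.3 − 470) = 470 × 801.3 / 356.3 ≈ 1057.0 mm ≈ 1.06 m.

1.06 m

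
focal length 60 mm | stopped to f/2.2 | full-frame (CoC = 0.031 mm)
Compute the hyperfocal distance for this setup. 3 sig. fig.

52.8 m

Hyperfocal distance H = f²/(N·c) + f = 60²/(2.2 × 0.031) + 60 = 3600/0.0682 + 60 ≈ 52845.9 mm ≈ 52.8 m.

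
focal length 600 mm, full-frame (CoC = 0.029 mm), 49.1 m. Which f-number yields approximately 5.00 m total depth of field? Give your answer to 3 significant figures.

f/13

Write h = H − f = f²/(N·c). The thin-lens limits are Dn = s·h/(h + (s−f)) and Df = s·h/(h − (s−f)), so DoF = Df − Dn = 2·s·(s−f)·h / (h² − (s−f)²).
That is a quadratic in h: DoF·h² − 2·s·(s−f)·h − DoF·(s−f)² = 0 ⇒ h = (s−f)·(s + √(s² + DoF²)) / DoF = 48500 × (49100 + √(49100² + 5000²)) / 5000 = 48500 × (49100 + 49353.9) / 5000 ≈ 955003 mm.
Then N = f²/(c·h) = 600² / (0.029 × 955003) = 360000 / 27695 ≈ 13.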